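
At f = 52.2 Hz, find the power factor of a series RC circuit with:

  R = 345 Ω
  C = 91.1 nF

Step 1 — Angular frequency: ω = 2π·f = 2π·52.2 = 328 rad/s.
Step 2 — Component impedances:
  R: Z = R = 345 Ω
  C: Z = 1/(jωC) = -j/(ω·C) = 0 - j3.347e+04 Ω
Step 3 — Series combination: Z_total = R + C = 345 - j3.347e+04 Ω = 3.347e+04∠-89.4° Ω.
Step 4 — Power factor: PF = cos(φ) = Re(Z)/|Z| = 345/3.347e+04 = 0.01031.
Step 5 — Type: Im(Z) = -3.347e+04 ⇒ leading (phase φ = -89.4°).

PF = 0.01031 (leading, φ = -89.4°)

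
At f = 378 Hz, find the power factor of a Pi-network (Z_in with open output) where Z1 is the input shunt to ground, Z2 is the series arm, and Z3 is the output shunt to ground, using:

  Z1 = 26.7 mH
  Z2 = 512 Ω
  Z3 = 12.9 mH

Step 1 — Angular frequency: ω = 2π·f = 2π·378 = 2375 rad/s.
Step 2 — Component impedances:
  Z1: Z = jωL = j·2375·0.0267 = 0 + j63.41 Ω
  Z2: Z = R = 512 Ω
  Z3: Z = jωL = j·2375·0.0129 = 0 + j30.64 Ω
Step 3 — With open output, the series arm Z2 and the output shunt Z3 appear in series to ground: Z2 + Z3 = 512 + j30.64 Ω.
Step 4 — Parallel with input shunt Z1: Z_in = Z1 || (Z2 + Z3) = 7.598 + j62.02 Ω = 62.48∠83.0° Ω.
Step 5 — Power factor: PF = cos(φ) = Re(Z)/|Z| = 7.598/62.48 = 0.1216.
Step 6 — Type: Im(Z) = 62.02 ⇒ lagging (phase φ = 83.0°).

PF = 0.1216 (lagging, φ = 83.0°)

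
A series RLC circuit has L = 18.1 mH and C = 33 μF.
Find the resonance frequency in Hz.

Step 1 — Resonance condition Im(Z)=0 gives ω₀ = 1/√(LC).
Step 2 — ω₀ = 1/√(0.0181·3.3e-05) = 1294 rad/s.
Step 3 — f₀ = ω₀/(2π) = 205.9 Hz.

f₀ = 205.9 Hz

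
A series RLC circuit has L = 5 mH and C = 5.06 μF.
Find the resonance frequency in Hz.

Step 1 — Resonance condition Im(Z)=0 gives ω₀ = 1/√(LC).
Step 2 — ω₀ = 1/√(0.005·5.06e-06) = 6287 rad/s.
Step 3 — f₀ = ω₀/(2π) = 1001 Hz.

f₀ = 1001 Hz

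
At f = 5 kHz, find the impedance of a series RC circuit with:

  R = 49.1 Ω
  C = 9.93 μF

Step 1 — Angular frequency: ω = 2π·f = 2π·5000 = 3.142e+04 rad/s.
Step 2 — Component impedances:
  R: Z = R = 49.1 Ω
  C: Z = 1/(jωC) = -j/(ω·C) = 0 - j3.206 Ω
Step 3 — Series combination: Z_total = R + C = 49.1 - j3.206 Ω = 49.2∠-3.7° Ω.

Z = 49.1 - j3.206 Ω = 49.2∠-3.7° Ω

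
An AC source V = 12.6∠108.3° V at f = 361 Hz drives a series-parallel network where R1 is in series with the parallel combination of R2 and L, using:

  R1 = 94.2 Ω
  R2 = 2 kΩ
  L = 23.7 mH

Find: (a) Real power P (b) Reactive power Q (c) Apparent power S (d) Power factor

Step 1 — Angular frequency: ω = 2π·f = 2π·361 = 2268 rad/s.
Step 2 — Component impedances:
  R1: Z = R = 94.2 Ω
  R2: Z = R = 2000 Ω
  L: Z = jωL = j·2268·0.0237 = 0 + j53.76 Ω
Step 3 — Parallel branch: R2 || L = 1/(1/R2 + 1/L) = 1.444 + j53.72 Ω.
Step 4 — Series with R1: Z_total = R1 + (R2 || L) = 95.64 + j53.72 Ω = 109.7∠29.3° Ω.
Step 5 — Source phasor: V = 12.6∠108.3° V = -3.956 + j11.96 V.
Step 6 — Current: I = V / Z = 0.02196 + j0.1127 A = 0.1149∠79.0° A.
Step 7 — Complex power: S = V·I* = 1.262 + j0.7087 VA.
Step 8 — Real power: P = Re(S) = 1.262 W.
Step 9 — Reactive power: Q = Im(S) = 0.7087 VAR.
Step 10 — Apparent power: |S| = 1.447 VA.
Step 11 — Power factor: PF = P/|S| = 0.8719 (lagging).

(a) P = 1.262 W  (b) Q = 0.7087 VAR  (c) S = 1.447 VA  (d) PF = 0.8719 (lagging)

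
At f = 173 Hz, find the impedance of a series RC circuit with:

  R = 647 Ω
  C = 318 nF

Step 1 — Angular frequency: ω = 2π·f = 2π·173 = 1087 rad/s.
Step 2 — Component impedances:
  R: Z = R = 647 Ω
  C: Z = 1/(jωC) = -j/(ω·C) = 0 - j2893 Ω
Step 3 — Series combination: Z_total = R + C = 647 - j2893 Ω = 2964∠-77.4° Ω.

Z = 647 - j2893 Ω = 2964∠-77.4° Ω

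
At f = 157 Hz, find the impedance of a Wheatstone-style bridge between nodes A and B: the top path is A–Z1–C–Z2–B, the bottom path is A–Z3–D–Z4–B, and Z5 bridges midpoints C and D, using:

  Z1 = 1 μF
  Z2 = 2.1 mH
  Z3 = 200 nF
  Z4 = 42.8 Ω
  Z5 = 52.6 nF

Step 1 — Angular frequency: ω = 2π·f = 2π·157 = 986.5 rad/s.
Step 2 — Component impedances:
  Z1: Z = 1/(jωC) = -j/(ω·C) = 0 - j1014 Ω
  Z2: Z = jωL = j·986.5·0.0021 = 0 + j2.072 Ω
  Z3: Z = 1/(jωC) = -j/(ω·C) = 0 - j5069 Ω
  Z4: Z = R = 42.8 Ω
  Z5: Z = 1/(jωC) = -j/(ω·C) = 0 - j1.927e+04 Ω
Step 3 — Bridge requires nodal analysis (the Z5 bridge couples midpoints C and D, so the two paths cannot be reduced to a simple series/parallel combination). Setting node B to ground and injecting 1 A at node A, the 3-node admittance system at A, C, D solves to V_A = Z_AB = 1.183 - j843.3 Ω = 843.3∠-89.9° Ω.

Z = 1.183 - j843.3 Ω = 843.3∠-89.9° Ω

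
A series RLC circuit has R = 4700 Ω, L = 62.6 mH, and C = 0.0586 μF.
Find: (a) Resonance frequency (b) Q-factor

Step 1 — Resonance condition Im(Z)=0 gives ω₀ = 1/√(LC).
Step 2 — ω₀ = 1/√(0.0626·5.86e-08) = 1.651e+04 rad/s.
Step 3 — f₀ = ω₀/(2π) = 2628 Hz.
Step 4 — Series Q: Q = ω₀L/R = 1.651e+04·0.0626/4700 = 0.2199.

(a) f₀ = 2628 Hz  (b) Q = 0.2199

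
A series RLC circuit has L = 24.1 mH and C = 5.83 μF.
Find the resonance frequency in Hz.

Step 1 — Resonance condition Im(Z)=0 gives ω₀ = 1/√(LC).
Step 2 — ω₀ = 1/√(0.0241·5.83e-06) = 2668 rad/s.
Step 3 — f₀ = ω₀/(2π) = 424.6 Hz.

f₀ = 424.6 Hz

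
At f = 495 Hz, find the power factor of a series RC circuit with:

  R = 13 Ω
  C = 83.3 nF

Step 1 — Angular frequency: ω = 2π·f = 2π·495 = 3110 rad/s.
Step 2 — Component impedances:
  R: Z = R = 13 Ω
  C: Z = 1/(jωC) = -j/(ω·C) = 0 - j3860 Ω
Step 3 — Series combination: Z_total = R + C = 13 - j3860 Ω = 3860∠-89.8° Ω.
Step 4 — Power factor: PF = cos(φ) = Re(Z)/|Z| = 13/3860 = 0.003368.
Step 5 — Type: Im(Z) = -3860 ⇒ leading (phase φ = -89.8°).

PF = 0.003368 (leading, φ = -89.8°)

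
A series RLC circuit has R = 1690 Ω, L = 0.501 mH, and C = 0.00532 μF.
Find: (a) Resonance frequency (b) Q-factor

Step 1 — Resonance condition Im(Z)=0 gives ω₀ = 1/√(LC).
Step 2 — ω₀ = 1/√(0.000501·5.32e-09) = 6.125e+05 rad/s.
Step 3 — f₀ = ω₀/(2π) = 9.749e+04 Hz.
Step 4 — Series Q: Q = ω₀L/R = 6.125e+05·0.000501/1690 = 0.1816.

(a) f₀ = 9.749e+04 Hz  (b) Q = 0.1816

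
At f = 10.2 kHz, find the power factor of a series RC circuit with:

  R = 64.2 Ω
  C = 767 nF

Step 1 — Angular frequency: ω = 2π·f = 2π·1.02e+04 = 6.409e+04 rad/s.
Step 2 — Component impedances:
  R: Z = R = 64.2 Ω
  C: Z = 1/(jωC) = -j/(ω·C) = 0 - j20.34 Ω
Step 3 — Series combination: Z_total = R + C = 64.2 - j20.34 Ω = 67.35∠-17.6° Ω.
Step 4 — Power factor: PF = cos(φ) = Re(Z)/|Z| = 64.2/67.346 = 0.9533.
Step 5 — Type: Im(Z) = -20.34 ⇒ leading (phase φ = -17.6°).

PF = 0.9533 (leading, φ = -17.6°)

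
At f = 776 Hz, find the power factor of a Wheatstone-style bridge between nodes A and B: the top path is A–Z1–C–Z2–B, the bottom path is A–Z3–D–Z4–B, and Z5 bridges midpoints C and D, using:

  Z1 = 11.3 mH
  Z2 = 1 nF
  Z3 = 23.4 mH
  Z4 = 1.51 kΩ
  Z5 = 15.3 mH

Step 1 — Angular frequency: ω = 2π·f = 2π·776 = 4876 rad/s.
Step 2 — Component impedances:
  Z1: Z = jωL = j·4876·0.0113 = 0 + j55.1 Ω
  Z2: Z = 1/(jωC) = -j/(ω·C) = 0 - j2.051e+05 Ω
  Z3: Z = jωL = j·4876·0.0234 = 0 + j114.1 Ω
  Z4: Z = R = 1510 Ω
  Z5: Z = jωL = j·4876·0.0153 = 0 + j74.6 Ω
Step 3 — Bridge requires nodal analysis (the Z5 bridge couples midpoints C and D, so the two paths cannot be reduced to a simple series/parallel combination). Setting node B to ground and injecting 1 A at node A, the 3-node admittance system at A, C, D solves to V_A = Z_AB = 1510 + j49.58 Ω = 1511∠1.9° Ω.
Step 4 — Power factor: PF = cos(φ) = Re(Z)/|Z| = 1510.4/1511.2 = 0.9995.
Step 5 — Type: Im(Z) = 49.58 ⇒ lagging (phase φ = 1.9°).

PF = 0.9995 (lagging, φ = 1.9°)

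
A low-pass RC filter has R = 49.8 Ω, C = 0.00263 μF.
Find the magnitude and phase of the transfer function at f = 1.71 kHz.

Step 1 — Angular frequency: ω = 2π·1710 = 1.074e+04 rad/s.
Step 2 — Transfer function: H(jω) = 1/(1 + jωRC).
Step 3 — Denominator: 1 + jωRC = 1 + j·1.074e+04·49.8·2.63e-09 = 1 + j0.001407.
Step 4 — H = 1 - j0.001407.
Step 5 — Magnitude: |H| = 1 (-0.0 dB); phase: φ = -0.1°.

|H| = 1 (-0.0 dB), φ = -0.1°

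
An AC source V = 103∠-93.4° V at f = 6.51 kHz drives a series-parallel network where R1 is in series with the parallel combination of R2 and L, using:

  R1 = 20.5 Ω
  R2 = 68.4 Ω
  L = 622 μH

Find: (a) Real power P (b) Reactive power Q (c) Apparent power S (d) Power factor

Step 1 — Angular frequency: ω = 2π·f = 2π·6510 = 4.09e+04 rad/s.
Step 2 — Component impedances:
  R1: Z = R = 20.5 Ω
  R2: Z = R = 68.4 Ω
  L: Z = jωL = j·4.09e+04·0.000622 = 0 + j25.44 Ω
Step 3 — Parallel branch: R2 || L = 1/(1/R2 + 1/L) = 8.313 + j22.35 Ω.
Step 4 — Series with R1: Z_total = R1 + (R2 || L) = 28.81 + j22.35 Ω = 36.47∠37.8° Ω.
Step 5 — Source phasor: V = 103∠-93.4° V = -6.109 - j102.8 V.
Step 6 — Current: I = V / Z = -1.861 - j2.125 A = 2.825∠-131.2° A.
Step 7 — Complex power: S = V·I* = 229.9 + j178.3 VA.
Step 8 — Real power: P = Re(S) = 229.9 W.
Step 9 — Reactive power: Q = Im(S) = 178.3 VAR.
Step 10 — Apparent power: |S| = 290.9 VA.
Step 11 — Power factor: PF = P/|S| = 0.7902 (lagging).

(a) P = 229.9 W  (b) Q = 178.3 VAR  (c) S = 290.9 VA  (d) PF = 0.7902 (lagging)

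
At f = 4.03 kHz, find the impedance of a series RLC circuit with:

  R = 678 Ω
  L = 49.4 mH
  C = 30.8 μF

Step 1 — Angular frequency: ω = 2π·f = 2π·4030 = 2.532e+04 rad/s.
Step 2 — Component impedances:
  R: Z = R = 678 Ω
  L: Z = jωL = j·2.532e+04·0.0494 = 0 + j1251 Ω
  C: Z = 1/(jωC) = -j/(ω·C) = 0 - j1.282 Ω
Step 3 — Series combination: Z_total = R + L + C = 678 + j1250 Ω = 1422∠61.5° Ω.

Z = 678 + j1250 Ω = 1422∠61.5° Ω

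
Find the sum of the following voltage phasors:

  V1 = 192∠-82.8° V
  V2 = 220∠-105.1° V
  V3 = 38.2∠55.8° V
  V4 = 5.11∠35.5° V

Step 1 — Convert each phasor to rectangular form:
  V1 = 192·(cos(-82.8°) + j·sin(-82.8°)) = 24.06 - j190.5 V
  V2 = 220·(cos(-105.1°) + j·sin(-105.1°)) = -57.31 - j212.4 V
  V3 = 38.2·(cos(55.8°) + j·sin(55.8°)) = 21.47 + j31.59 V
  V4 = 5.11·(cos(35.5°) + j·sin(35.5°)) = 4.16 + j2.967 V
Step 2 — Sum components: V_total = -7.615 - j368.3 V.
Step 3 — Convert to polar: |V_total| = 368.4 V, ∠V_total = -91.2°.

V_total = 368.4∠-91.2° V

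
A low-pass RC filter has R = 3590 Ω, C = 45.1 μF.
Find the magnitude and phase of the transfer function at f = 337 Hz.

Step 1 — Angular frequency: ω = 2π·337 = 2117 rad/s.
Step 2 — Transfer function: H(jω) = 1/(1 + jωRC).
Step 3 — Denominator: 1 + jωRC = 1 + j·2117·3590·4.51e-05 = 1 + j342.8.
Step 4 — H = 8.508e-06 - j0.002917.
Step 5 — Magnitude: |H| = 0.002917 (-50.7 dB); phase: φ = -89.8°.

|H| = 0.002917 (-50.7 dB), φ = -89.8°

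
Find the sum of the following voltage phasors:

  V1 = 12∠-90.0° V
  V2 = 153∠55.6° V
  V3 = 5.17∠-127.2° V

Step 1 — Convert each phasor to rectangular form:
  V1 = 12·(cos(-90.0°) + j·sin(-90.0°)) = 0 - j12 V
  V2 = 153·(cos(55.6°) + j·sin(55.6°)) = 86.44 + j126.2 V
  V3 = 5.17·(cos(-127.2°) + j·sin(-127.2°)) = -3.126 - j4.118 V
Step 2 — Sum components: V_total = 83.31 + j110.1 V.
Step 3 — Convert to polar: |V_total| = 138.1 V, ∠V_total = 52.9°.

V_total = 138.1∠52.9° V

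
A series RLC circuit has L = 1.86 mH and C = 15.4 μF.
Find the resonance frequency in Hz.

Step 1 — Resonance condition Im(Z)=0 gives ω₀ = 1/√(LC).
Step 2 — ω₀ = 1/√(0.00186·1.54e-05) = 5909 rad/s.
Step 3 — f₀ = ω₀/(2π) = 940.4 Hz.

f₀ = 940.4 Hz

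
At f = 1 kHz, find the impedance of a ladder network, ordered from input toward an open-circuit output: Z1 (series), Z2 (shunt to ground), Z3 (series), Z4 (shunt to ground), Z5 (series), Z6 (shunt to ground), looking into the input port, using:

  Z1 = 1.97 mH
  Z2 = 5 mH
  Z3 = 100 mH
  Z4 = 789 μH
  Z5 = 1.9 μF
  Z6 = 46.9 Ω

Step 1 — Angular frequency: ω = 2π·f = 2π·1000 = 6283 rad/s.
Step 2 — Component impedances:
  Z1: Z = jωL = j·6283·0.00197 = 0 + j12.38 Ω
  Z2: Z = jωL = j·6283·0.005 = 0 + j31.42 Ω
  Z3: Z = jωL = j·6283·0.1 = 0 + j628.3 Ω
  Z4: Z = jωL = j·6283·0.000789 = 0 + j4.957 Ω
  Z5: Z = 1/(jωC) = -j/(ω·C) = 0 - j83.77 Ω
  Z6: Z = R = 46.9 Ω
Step 3 — Ladder network (open output): work backward from the far end, alternating series and parallel combinations. Z_in = 0.0003059 + j42.31 Ω = 42.31∠90.0° Ω.

Z = 0.0003059 + j42.31 Ω = 42.31∠90.0° Ω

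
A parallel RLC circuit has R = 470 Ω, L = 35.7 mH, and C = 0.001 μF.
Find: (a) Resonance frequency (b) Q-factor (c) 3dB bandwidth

Step 1 — Resonance: ω₀ = 1/√(LC) = 1/√(0.0357·1e-09) = 1.674e+05 rad/s.
Step 2 — f₀ = ω₀/(2π) = 2.664e+04 Hz.
Step 3 — Parallel Q: Q = R/(ω₀L) = 470/(1.674e+05·0.0357) = 0.07866.
Step 4 — Bandwidth: Δω = ω₀/Q = 2.128e+06 rad/s; BW = Δω/(2π) = 3.386e+05 Hz.

(a) f₀ = 2.664e+04 Hz  (b) Q = 0.07866  (c) BW = 3.386e+05 Hz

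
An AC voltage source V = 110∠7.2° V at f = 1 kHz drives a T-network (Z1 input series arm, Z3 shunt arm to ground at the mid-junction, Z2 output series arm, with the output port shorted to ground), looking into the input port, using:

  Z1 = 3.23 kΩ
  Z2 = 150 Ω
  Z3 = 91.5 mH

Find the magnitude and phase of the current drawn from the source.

Step 1 — Angular frequency: ω = 2π·f = 2π·1000 = 6283 rad/s.
Step 2 — Component impedances:
  Z1: Z = R = 3230 Ω
  Z2: Z = R = 150 Ω
  Z3: Z = jωL = j·6283·0.0915 = 0 + j574.9 Ω
Step 3 — With the output port shorted to ground, the output series arm Z2 runs from the junction to ground; the shunt arm Z3 also runs from the junction to ground. They appear in parallel: Z3 || Z2 = 140.4 + j36.64 Ω.
Step 4 — Series with input arm Z1: Z_in = Z1 + (Z3 || Z2) = 3370 + j36.64 Ω = 3371∠0.6° Ω.
Step 5 — Source phasor: V = 110∠7.2° V = 109.1 + j13.79 V.
Step 6 — Ohm's law: I = V / Z_total = (109.1 + j13.79) / (3370 + j36.64) = 0.03242 + j0.003738 A.
Step 7 — Convert to polar: |I| = 0.03263 A, ∠I = 6.6°.

I = 0.03263∠6.6° A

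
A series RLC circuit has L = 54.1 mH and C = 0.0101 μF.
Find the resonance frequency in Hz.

Step 1 — Resonance condition Im(Z)=0 gives ω₀ = 1/√(LC).
Step 2 — ω₀ = 1/√(0.0541·1.01e-08) = 4.278e+04 rad/s.
Step 3 — f₀ = ω₀/(2π) = 6809 Hz.

f₀ = 6809 Hz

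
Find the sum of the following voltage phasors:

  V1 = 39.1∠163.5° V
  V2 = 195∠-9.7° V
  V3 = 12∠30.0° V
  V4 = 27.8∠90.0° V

Step 1 — Convert each phasor to rectangular form:
  V1 = 39.1·(cos(163.5°) + j·sin(163.5°)) = -37.49 + j11.1 V
  V2 = 195·(cos(-9.7°) + j·sin(-9.7°)) = 192.2 - j32.86 V
  V3 = 12·(cos(30.0°) + j·sin(30.0°)) = 10.39 + j6 V
  V4 = 27.8·(cos(90.0°) + j·sin(90.0°)) = 0 + j27.8 V
Step 2 — Sum components: V_total = 165.1 + j12.05 V.
Step 3 — Convert to polar: |V_total| = 165.6 V, ∠V_total = 4.2°.

V_total = 165.6∠4.2° V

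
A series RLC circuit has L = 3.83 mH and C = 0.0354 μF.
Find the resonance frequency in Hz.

Step 1 — Resonance condition Im(Z)=0 gives ω₀ = 1/√(LC).
Step 2 — ω₀ = 1/√(0.00383·3.54e-08) = 8.588e+04 rad/s.
Step 3 — f₀ = ω₀/(2π) = 1.367e+04 Hz.

f₀ = 1.367e+04 Hz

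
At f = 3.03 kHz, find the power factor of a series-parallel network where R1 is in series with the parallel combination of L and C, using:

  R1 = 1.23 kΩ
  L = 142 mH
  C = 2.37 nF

Step 1 — Angular frequency: ω = 2π·f = 2π·3030 = 1.904e+04 rad/s.
Step 2 — Component impedances:
  R1: Z = R = 1230 Ω
  L: Z = jωL = j·1.904e+04·0.142 = 0 + j2703 Ω
  C: Z = 1/(jωC) = -j/(ω·C) = 0 - j2.216e+04 Ω
Step 3 — Parallel branch: L || C = 1/(1/L + 1/C) = 0 + j3079 Ω.
Step 4 — Series with R1: Z_total = R1 + (L || C) = 1230 + j3079 Ω = 3316∠68.2° Ω.
Step 5 — Power factor: PF = cos(φ) = Re(Z)/|Z| = 1230/3315.6 = 0.371.
Step 6 — Type: Im(Z) = 3079 ⇒ lagging (phase φ = 68.2°).

PF = 0.371 (lagging, φ = 68.2°)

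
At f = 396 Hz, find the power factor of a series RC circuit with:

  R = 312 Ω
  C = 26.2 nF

Step 1 — Angular frequency: ω = 2π·f = 2π·396 = 2488 rad/s.
Step 2 — Component impedances:
  R: Z = R = 312 Ω
  C: Z = 1/(jωC) = -j/(ω·C) = 0 - j1.534e+04 Ω
Step 3 — Series combination: Z_total = R + C = 312 - j1.534e+04 Ω = 1.534e+04∠-88.8° Ω.
Step 4 — Power factor: PF = cos(φ) = Re(Z)/|Z| = 312/15343.1 = 0.02033.
Step 5 — Type: Im(Z) = -1.534e+04 ⇒ leading (phase φ = -88.8°).

PF = 0.02033 (leading, φ = -88.8°)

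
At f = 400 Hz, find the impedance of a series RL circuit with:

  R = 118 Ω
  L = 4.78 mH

Step 1 — Angular frequency: ω = 2π·f = 2π·400 = 2513 rad/s.
Step 2 — Component impedances:
  R: Z = R = 118 Ω
  L: Z = jωL = j·2513·0.00478 = 0 + j12.01 Ω
Step 3 — Series combination: Z_total = R + L = 118 + j12.01 Ω = 118.6∠5.8° Ω.

Z = 118 + j12.01 Ω = 118.6∠5.8° Ω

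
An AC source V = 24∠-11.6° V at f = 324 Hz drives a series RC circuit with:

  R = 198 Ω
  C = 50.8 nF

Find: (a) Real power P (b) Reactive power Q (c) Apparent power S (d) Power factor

Step 1 — Angular frequency: ω = 2π·f = 2π·324 = 2036 rad/s.
Step 2 — Component impedances:
  R: Z = R = 198 Ω
  C: Z = 1/(jωC) = -j/(ω·C) = 0 - j9670 Ω
Step 3 — Series combination: Z_total = R + C = 198 - j9670 Ω = 9672∠-88.8° Ω.
Step 4 — Source phasor: V = 24∠-11.6° V = 23.51 - j4.826 V.
Step 5 — Current: I = V / Z = 0.0005486 + j0.00242 A = 0.002481∠77.2° A.
Step 6 — Complex power: S = V·I* = 0.001219 - j0.05954 VA.
Step 7 — Real power: P = Re(S) = 0.001219 W.
Step 8 — Reactive power: Q = Im(S) = -0.05954 VAR.
Step 9 — Apparent power: |S| = 0.05956 VA.
Step 10 — Power factor: PF = P/|S| = 0.02047 (leading).

(a) P = 0.001219 W  (b) Q = -0.05954 VAR  (c) S = 0.05956 VA  (d) PF = 0.02047 (leading)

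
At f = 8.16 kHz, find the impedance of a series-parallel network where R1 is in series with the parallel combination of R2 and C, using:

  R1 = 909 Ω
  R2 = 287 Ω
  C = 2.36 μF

Step 1 — Angular frequency: ω = 2π·f = 2π·8160 = 5.127e+04 rad/s.
Step 2 — Component impedances:
  R1: Z = R = 909 Ω
  R2: Z = R = 287 Ω
  C: Z = 1/(jωC) = -j/(ω·C) = 0 - j8.265 Ω
Step 3 — Parallel branch: R2 || C = 1/(1/R2 + 1/C) = 0.2378 - j8.258 Ω.
Step 4 — Series with R1: Z_total = R1 + (R2 || C) = 909.2 - j8.258 Ω = 909.3∠-0.5° Ω.

Z = 909.2 - j8.258 Ω = 909.3∠-0.5° Ω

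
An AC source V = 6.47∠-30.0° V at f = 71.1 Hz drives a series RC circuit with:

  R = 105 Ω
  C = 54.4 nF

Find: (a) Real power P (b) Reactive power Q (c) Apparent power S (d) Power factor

Step 1 — Angular frequency: ω = 2π·f = 2π·71.1 = 446.7 rad/s.
Step 2 — Component impedances:
  R: Z = R = 105 Ω
  C: Z = 1/(jωC) = -j/(ω·C) = 0 - j4.115e+04 Ω
Step 3 — Series combination: Z_total = R + C = 105 - j4.115e+04 Ω = 4.115e+04∠-89.9° Ω.
Step 4 — Source phasor: V = 6.47∠-30.0° V = 5.603 - j3.235 V.
Step 5 — Current: I = V / Z = 7.897e-05 + j0.000136 A = 0.0001572∠59.9° A.
Step 6 — Complex power: S = V·I* = 2.596e-06 - j0.001017 VA.
Step 7 — Real power: P = Re(S) = 2.596e-06 W.
Step 8 — Reactive power: Q = Im(S) = -0.001017 VAR.
Step 9 — Apparent power: |S| = 0.001017 VA.
Step 10 — Power factor: PF = P/|S| = 0.002552 (leading).

(a) P = 2.596e-06 W  (b) Q = -0.001017 VAR  (c) S = 0.001017 VA  (d) PF = 0.002552 (leading)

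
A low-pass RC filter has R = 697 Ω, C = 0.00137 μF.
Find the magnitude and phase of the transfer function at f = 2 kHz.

Step 1 — Angular frequency: ω = 2π·2000 = 1.257e+04 rad/s.
Step 2 — Transfer function: H(jω) = 1/(1 + jωRC).
Step 3 — Denominator: 1 + jωRC = 1 + j·1.257e+04·697·1.37e-09 = 1 + j0.012.
Step 4 — H = 0.9999 - j0.012.
Step 5 — Magnitude: |H| = 0.9999 (-0.0 dB); phase: φ = -0.7°.

|H| = 0.9999 (-0.0 dB), φ = -0.7°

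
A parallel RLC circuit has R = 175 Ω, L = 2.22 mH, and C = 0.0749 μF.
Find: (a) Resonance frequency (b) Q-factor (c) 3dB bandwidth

Step 1 — Resonance: ω₀ = 1/√(LC) = 1/√(0.00222·7.49e-08) = 7.755e+04 rad/s.
Step 2 — f₀ = ω₀/(2π) = 1.234e+04 Hz.
Step 3 — Parallel Q: Q = R/(ω₀L) = 175/(7.755e+04·0.00222) = 1.016.
Step 4 — Bandwidth: Δω = ω₀/Q = 7.629e+04 rad/s; BW = Δω/(2π) = 1.214e+04 Hz.

(a) f₀ = 1.234e+04 Hz  (b) Q = 1.016  (c) BW = 1.214e+04 Hz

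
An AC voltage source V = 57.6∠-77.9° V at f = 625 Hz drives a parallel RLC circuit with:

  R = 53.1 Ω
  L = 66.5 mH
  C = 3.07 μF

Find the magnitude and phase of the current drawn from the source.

Step 1 — Angular frequency: ω = 2π·f = 2π·625 = 3927 rad/s.
Step 2 — Component impedances:
  R: Z = R = 53.1 Ω
  L: Z = jωL = j·3927·0.0665 = 0 + j261.1 Ω
  C: Z = 1/(jωC) = -j/(ω·C) = 0 - j82.95 Ω
Step 3 — Parallel combination: 1/Z_total = 1/R + 1/L + 1/C; Z_total = 44.59 - j19.48 Ω = 48.66∠-23.6° Ω.
Step 4 — Source phasor: V = 57.6∠-77.9° V = 12.07 - j56.32 V.
Step 5 — Ohm's law: I = V / Z_total = (12.07 - j56.32) / (44.59 - j19.48) = 0.6907 - j0.9613 A.
Step 6 — Convert to polar: |I| = 1.184 A, ∠I = -54.3°.

I = 1.184∠-54.3° A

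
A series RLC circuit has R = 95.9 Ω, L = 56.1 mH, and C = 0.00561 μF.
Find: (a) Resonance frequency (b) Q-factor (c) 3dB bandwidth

Step 1 — Resonance condition Im(Z)=0 gives ω₀ = 1/√(LC).
Step 2 — ω₀ = 1/√(0.0561·5.61e-09) = 5.637e+04 rad/s.
Step 3 — f₀ = ω₀/(2π) = 8971 Hz.
Step 4 — Series Q: Q = ω₀L/R = 5.637e+04·0.0561/95.9 = 32.97.
Step 5 — 3dB bandwidth: Δω = ω₀/Q = 1709 rad/s; BW = Δω/(2π) = 272.1 Hz.

(a) f₀ = 8971 Hz  (b) Q = 32.97  (c) BW = 272.1 Hz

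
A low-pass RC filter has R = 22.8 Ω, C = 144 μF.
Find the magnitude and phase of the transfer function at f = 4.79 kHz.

Step 1 — Angular frequency: ω = 2π·4790 = 3.01e+04 rad/s.
Step 2 — Transfer function: H(jω) = 1/(1 + jωRC).
Step 3 — Denominator: 1 + jωRC = 1 + j·3.01e+04·22.8·0.000144 = 1 + j98.81.
Step 4 — H = 0.0001024 - j0.01012.
Step 5 — Magnitude: |H| = 0.01012 (-39.9 dB); phase: φ = -89.4°.

|H| = 0.01012 (-39.9 dB), φ = -89.4°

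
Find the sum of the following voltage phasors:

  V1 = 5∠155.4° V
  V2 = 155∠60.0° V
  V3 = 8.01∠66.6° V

Step 1 — Convert each phasor to rectangular form:
  V1 = 5·(cos(155.4°) + j·sin(155.4°)) = -4.546 + j2.081 V
  V2 = 155·(cos(60.0°) + j·sin(60.0°)) = 77.5 + j134.2 V
  V3 = 8.01·(cos(66.6°) + j·sin(66.6°)) = 3.181 + j7.351 V
Step 2 — Sum components: V_total = 76.13 + j143.7 V.
Step 3 — Convert to polar: |V_total| = 162.6 V, ∠V_total = 62.1°.

V_total = 162.6∠62.1° V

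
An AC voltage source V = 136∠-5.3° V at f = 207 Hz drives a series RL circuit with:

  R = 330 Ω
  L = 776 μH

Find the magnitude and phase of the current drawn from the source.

Step 1 — Angular frequency: ω = 2π·f = 2π·207 = 1301 rad/s.
Step 2 — Component impedances:
  R: Z = R = 330 Ω
  L: Z = jωL = j·1301·0.000776 = 0 + j1.009 Ω
Step 3 — Series combination: Z_total = R + L = 330 + j1.009 Ω = 330∠0.2° Ω.
Step 4 — Source phasor: V = 136∠-5.3° V = 135.4 - j12.56 V.
Step 5 — Ohm's law: I = V / Z_total = (135.4 - j12.56) / (330 + j1.009) = 0.4102 - j0.03932 A.
Step 6 — Convert to polar: |I| = 0.4121 A, ∠I = -5.5°.

I = 0.4121∠-5.5° A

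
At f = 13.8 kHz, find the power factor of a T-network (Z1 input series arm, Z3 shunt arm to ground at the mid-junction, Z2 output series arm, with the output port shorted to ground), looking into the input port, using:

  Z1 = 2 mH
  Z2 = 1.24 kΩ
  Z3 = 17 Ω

Step 1 — Angular frequency: ω = 2π·f = 2π·1.38e+04 = 8.671e+04 rad/s.
Step 2 — Component impedances:
  Z1: Z = jωL = j·8.671e+04·0.002 = 0 + j173.4 Ω
  Z2: Z = R = 1240 Ω
  Z3: Z = R = 17 Ω
Step 3 — With the output port shorted to ground, the output series arm Z2 runs from the junction to ground; the shunt arm Z3 also runs from the junction to ground. They appear in parallel: Z3 || Z2 = 16.77 Ω.
Step 4 — Series with input arm Z1: Z_in = Z1 + (Z3 || Z2) = 16.77 + j173.4 Ω = 174.2∠84.5° Ω.
Step 5 — Power factor: PF = cos(φ) = Re(Z)/|Z| = 16.77/174.22 = 0.09626.
Step 6 — Type: Im(Z) = 173.4 ⇒ lagging (phase φ = 84.5°).

PF = 0.09626 (lagging, φ = 84.5°)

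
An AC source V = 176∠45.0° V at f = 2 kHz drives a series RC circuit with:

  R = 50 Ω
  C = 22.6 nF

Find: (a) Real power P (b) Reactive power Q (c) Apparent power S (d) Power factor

Step 1 — Angular frequency: ω = 2π·f = 2π·2000 = 1.257e+04 rad/s.
Step 2 — Component impedances:
  R: Z = R = 50 Ω
  C: Z = 1/(jωC) = -j/(ω·C) = 0 - j3521 Ω
Step 3 — Series combination: Z_total = R + C = 50 - j3521 Ω = 3521∠-89.2° Ω.
Step 4 — Source phasor: V = 176∠45.0° V = 124.5 + j124.5 V.
Step 5 — Current: I = V / Z = -0.03484 + j0.03584 A = 0.04998∠134.2° A.
Step 6 — Complex power: S = V·I* = 0.1249 - j8.795 VA.
Step 7 — Real power: P = Re(S) = 0.1249 W.
Step 8 — Reactive power: Q = Im(S) = -8.795 VAR.
Step 9 — Apparent power: |S| = 8.796 VA.
Step 10 — Power factor: PF = P/|S| = 0.0142 (leading).

(a) P = 0.1249 W  (b) Q = -8.795 VAR  (c) S = 8.796 VA  (d) PF = 0.0142 (leading)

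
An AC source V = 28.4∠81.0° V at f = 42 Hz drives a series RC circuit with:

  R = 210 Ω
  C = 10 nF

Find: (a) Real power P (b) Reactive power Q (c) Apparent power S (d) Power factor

Step 1 — Angular frequency: ω = 2π·f = 2π·42 = 263.9 rad/s.
Step 2 — Component impedances:
  R: Z = R = 210 Ω
  C: Z = 1/(jωC) = -j/(ω·C) = 0 - j3.789e+05 Ω
Step 3 — Series combination: Z_total = R + C = 210 - j3.789e+05 Ω = 3.789e+05∠-90.0° Ω.
Step 4 — Source phasor: V = 28.4∠81.0° V = 4.443 + j28.05 V.
Step 5 — Current: I = V / Z = -7.402e-05 + j1.177e-05 A = 7.495e-05∠171.0° A.
Step 6 — Complex power: S = V·I* = 1.18e-06 - j0.002128 VA.
Step 7 — Real power: P = Re(S) = 1.18e-06 W.
Step 8 — Reactive power: Q = Im(S) = -0.002128 VAR.
Step 9 — Apparent power: |S| = 0.002128 VA.
Step 10 — Power factor: PF = P/|S| = 0.0005542 (leading).

(a) P = 1.18e-06 W  (b) Q = -0.002128 VAR  (c) S = 0.002128 VA  (d) PF = 0.0005542 (leading)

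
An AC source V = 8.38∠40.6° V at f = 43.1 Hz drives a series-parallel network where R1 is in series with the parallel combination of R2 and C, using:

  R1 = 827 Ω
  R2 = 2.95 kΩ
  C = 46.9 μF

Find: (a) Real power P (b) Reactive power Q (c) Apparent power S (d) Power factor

Step 1 — Angular frequency: ω = 2π·f = 2π·43.1 = 270.8 rad/s.
Step 2 — Component impedances:
  R1: Z = R = 827 Ω
  R2: Z = R = 2950 Ω
  C: Z = 1/(jωC) = -j/(ω·C) = 0 - j78.74 Ω
Step 3 — Parallel branch: R2 || C = 1/(1/R2 + 1/C) = 2.1 - j78.68 Ω.
Step 4 — Series with R1: Z_total = R1 + (R2 || C) = 829.1 - j78.68 Ω = 832.8∠-5.4° Ω.
Step 5 — Source phasor: V = 8.38∠40.6° V = 6.363 + j5.453 V.
Step 6 — Current: I = V / Z = 0.006987 + j0.007241 A = 0.01006∠46.0° A.
Step 7 — Complex power: S = V·I* = 0.08394 - j0.007966 VA.
Step 8 — Real power: P = Re(S) = 0.08394 W.
Step 9 — Reactive power: Q = Im(S) = -0.007966 VAR.
Step 10 — Apparent power: |S| = 0.08432 VA.
Step 11 — Power factor: PF = P/|S| = 0.9955 (leading).

(a) P = 0.08394 W  (b) Q = -0.007966 VAR  (c) S = 0.08432 VA  (d) PF = 0.9955 (leading)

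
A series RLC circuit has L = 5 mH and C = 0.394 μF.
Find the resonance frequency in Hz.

Step 1 — Resonance condition Im(Z)=0 gives ω₀ = 1/√(LC).
Step 2 — ω₀ = 1/√(0.005·3.94e-07) = 2.253e+04 rad/s.
Step 3 — f₀ = ω₀/(2π) = 3586 Hz.

f₀ = 3586 Hz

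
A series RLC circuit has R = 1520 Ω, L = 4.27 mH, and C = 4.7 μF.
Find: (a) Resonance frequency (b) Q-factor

Step 1 — Resonance condition Im(Z)=0 gives ω₀ = 1/√(LC).
Step 2 — ω₀ = 1/√(0.00427·4.7e-06) = 7059 rad/s.
Step 3 — f₀ = ω₀/(2π) = 1123 Hz.
Step 4 — Series Q: Q = ω₀L/R = 7059·0.00427/1520 = 0.01983.

(a) f₀ = 1123 Hz  (b) Q = 0.01983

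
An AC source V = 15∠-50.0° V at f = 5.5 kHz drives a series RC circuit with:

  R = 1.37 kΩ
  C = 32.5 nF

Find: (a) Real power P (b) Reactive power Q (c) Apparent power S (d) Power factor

Step 1 — Angular frequency: ω = 2π·f = 2π·5500 = 3.456e+04 rad/s.
Step 2 — Component impedances:
  R: Z = R = 1370 Ω
  C: Z = 1/(jωC) = -j/(ω·C) = 0 - j890.4 Ω
Step 3 — Series combination: Z_total = R + C = 1370 - j890.4 Ω = 1634∠-33.0° Ω.
Step 4 — Source phasor: V = 15∠-50.0° V = 9.642 - j11.49 V.
Step 5 — Current: I = V / Z = 0.00878 - j0.002681 A = 0.00918∠-17.0° A.
Step 6 — Complex power: S = V·I* = 0.1155 - j0.07504 VA.
Step 7 — Real power: P = Re(S) = 0.1155 W.
Step 8 — Reactive power: Q = Im(S) = -0.07504 VAR.
Step 9 — Apparent power: |S| = 0.1377 VA.
Step 10 — Power factor: PF = P/|S| = 0.8385 (leading).

(a) P = 0.1155 W  (b) Q = -0.07504 VAR  (c) S = 0.1377 VA  (d) PF = 0.8385 (leading)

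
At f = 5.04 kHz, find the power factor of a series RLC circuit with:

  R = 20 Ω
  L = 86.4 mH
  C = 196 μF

Step 1 — Angular frequency: ω = 2π·f = 2π·5040 = 3.167e+04 rad/s.
Step 2 — Component impedances:
  R: Z = R = 20 Ω
  L: Z = jωL = j·3.167e+04·0.0864 = 0 + j2736 Ω
  C: Z = 1/(jωC) = -j/(ω·C) = 0 - j0.1611 Ω
Step 3 — Series combination: Z_total = R + L + C = 20 + j2736 Ω = 2736∠89.6° Ω.
Step 4 — Power factor: PF = cos(φ) = Re(Z)/|Z| = 20/2736 = 0.00731.
Step 5 — Type: Im(Z) = 2736 ⇒ lagging (phase φ = 89.6°).

PF = 0.00731 (lagging, φ = 89.6°)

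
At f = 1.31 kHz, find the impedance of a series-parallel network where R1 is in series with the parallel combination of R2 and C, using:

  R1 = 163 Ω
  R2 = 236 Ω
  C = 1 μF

Step 1 — Angular frequency: ω = 2π·f = 2π·1310 = 8231 rad/s.
Step 2 — Component impedances:
  R1: Z = R = 163 Ω
  R2: Z = R = 236 Ω
  C: Z = 1/(jωC) = -j/(ω·C) = 0 - j121.5 Ω
Step 3 — Parallel branch: R2 || C = 1/(1/R2 + 1/C) = 49.44 - j96.04 Ω.
Step 4 — Series with R1: Z_total = R1 + (R2 || C) = 212.4 - j96.04 Ω = 233.1∠-24.3° Ω.

Z = 212.4 - j96.04 Ω = 233.1∠-24.3° Ω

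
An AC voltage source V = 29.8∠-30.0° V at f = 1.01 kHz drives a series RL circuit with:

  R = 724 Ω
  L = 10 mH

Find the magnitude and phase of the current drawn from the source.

Step 1 — Angular frequency: ω = 2π·f = 2π·1010 = 6346 rad/s.
Step 2 — Component impedances:
  R: Z = R = 724 Ω
  L: Z = jωL = j·6346·0.01 = 0 + j63.46 Ω
Step 3 — Series combination: Z_total = R + L = 724 + j63.46 Ω = 726.8∠5.0° Ω.
Step 4 — Source phasor: V = 29.8∠-30.0° V = 25.81 - j14.9 V.
Step 5 — Ohm's law: I = V / Z_total = (25.81 - j14.9) / (724 + j63.46) = 0.03358 - j0.02352 A.
Step 6 — Convert to polar: |I| = 0.041 A, ∠I = -35.0°.

I = 0.041∠-35.0° A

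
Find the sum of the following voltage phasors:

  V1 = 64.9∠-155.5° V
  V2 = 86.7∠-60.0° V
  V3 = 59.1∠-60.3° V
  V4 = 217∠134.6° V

Step 1 — Convert each phasor to rectangular form:
  V1 = 64.9·(cos(-155.5°) + j·sin(-155.5°)) = -59.06 - j26.91 V
  V2 = 86.7·(cos(-60.0°) + j·sin(-60.0°)) = 43.35 - j75.08 V
  V3 = 59.1·(cos(-60.3°) + j·sin(-60.3°)) = 29.28 - j51.34 V
  V4 = 217·(cos(134.6°) + j·sin(134.6°)) = -152.4 + j154.5 V
Step 2 — Sum components: V_total = -138.8 + j1.176 V.
Step 3 — Convert to polar: |V_total| = 138.8 V, ∠V_total = 179.5°.

V_total = 138.8∠179.5° V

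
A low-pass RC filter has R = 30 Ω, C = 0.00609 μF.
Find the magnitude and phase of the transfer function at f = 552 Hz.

Step 1 — Angular frequency: ω = 2π·552 = 3468 rad/s.
Step 2 — Transfer function: H(jω) = 1/(1 + jωRC).
Step 3 — Denominator: 1 + jωRC = 1 + j·3468·30·6.09e-09 = 1 + j0.0006337.
Step 4 — H = 1 - j0.0006337.
Step 5 — Magnitude: |H| = 1 (-0.0 dB); phase: φ = -0.0°.

|H| = 1 (-0.0 dB), φ = -0.0°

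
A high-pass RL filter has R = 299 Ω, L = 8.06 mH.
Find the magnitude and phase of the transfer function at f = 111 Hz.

Step 1 — Angular frequency: ω = 2π·111 = 697.4 rad/s.
Step 2 — Transfer function: H(jω) = jωL/(R + jωL).
Step 3 — Numerator jωL = j·5.621; denominator R + jωL = 299 + j5.621.
Step 4 — H = 0.0003533 + j0.01879.
Step 5 — Magnitude: |H| = 0.0188 (-34.5 dB); phase: φ = 88.9°.

|H| = 0.0188 (-34.5 dB), φ = 88.9°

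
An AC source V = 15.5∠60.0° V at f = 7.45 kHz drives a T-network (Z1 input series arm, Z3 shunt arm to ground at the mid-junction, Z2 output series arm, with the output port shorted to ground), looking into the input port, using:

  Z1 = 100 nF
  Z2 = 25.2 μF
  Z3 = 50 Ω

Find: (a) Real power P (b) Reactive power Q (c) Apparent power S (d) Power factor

Step 1 — Angular frequency: ω = 2π·f = 2π·7450 = 4.681e+04 rad/s.
Step 2 — Component impedances:
  Z1: Z = 1/(jωC) = -j/(ω·C) = 0 - j213.6 Ω
  Z2: Z = 1/(jωC) = -j/(ω·C) = 0 - j0.8477 Ω
  Z3: Z = R = 50 Ω
Step 3 — With the output port shorted to ground, the output series arm Z2 runs from the junction to ground; the shunt arm Z3 also runs from the junction to ground. They appear in parallel: Z3 || Z2 = 0.01437 - j0.8475 Ω.
Step 4 — Series with input arm Z1: Z_in = Z1 + (Z3 || Z2) = 0.01437 - j214.5 Ω = 214.5∠-90.0° Ω.
Step 5 — Source phasor: V = 15.5∠60.0° V = 7.75 + j13.42 V.
Step 6 — Current: I = V / Z = -0.06258 + j0.03614 A = 0.07227∠150.0° A.
Step 7 — Complex power: S = V·I* = 7.505e-05 - j1.12 VA.
Step 8 — Real power: P = Re(S) = 7.505e-05 W.
Step 9 — Reactive power: Q = Im(S) = -1.12 VAR.
Step 10 — Apparent power: |S| = 1.12 VA.
Step 11 — Power factor: PF = P/|S| = 6.7e-05 (leading).

(a) P = 7.505e-05 W  (b) Q = -1.12 VAR  (c) S = 1.12 VA  (d) PF = 6.7e-05 (leading)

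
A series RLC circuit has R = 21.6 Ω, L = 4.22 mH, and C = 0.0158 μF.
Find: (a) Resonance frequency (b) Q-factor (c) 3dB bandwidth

Step 1 — Resonance: ω₀ = 1/√(LC) = 1/√(0.00422·1.58e-08) = 1.225e+05 rad/s.
Step 2 — f₀ = ω₀/(2π) = 1.949e+04 Hz.
Step 3 — Series Q: Q = ω₀L/R = 1.225e+05·0.00422/21.6 = 23.93.
Step 4 — Bandwidth: Δω = ω₀/Q = 5118 rad/s; BW = Δω/(2π) = 814.6 Hz.

(a) f₀ = 1.949e+04 Hz  (b) Q = 23.93  (c) BW = 814.6 Hz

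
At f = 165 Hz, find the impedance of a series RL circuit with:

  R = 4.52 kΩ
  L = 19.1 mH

Step 1 — Angular frequency: ω = 2π·f = 2π·165 = 1037 rad/s.
Step 2 — Component impedances:
  R: Z = R = 4520 Ω
  L: Z = jωL = j·1037·0.0191 = 0 + j19.8 Ω
Step 3 — Series combination: Z_total = R + L = 4520 + j19.8 Ω = 4520∠0.3° Ω.

Z = 4520 + j19.8 Ω = 4520∠0.3° Ω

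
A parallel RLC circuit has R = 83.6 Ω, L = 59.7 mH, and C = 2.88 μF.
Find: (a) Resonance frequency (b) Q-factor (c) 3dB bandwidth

Step 1 — Resonance: ω₀ = 1/√(LC) = 1/√(0.0597·2.88e-06) = 2412 rad/s.
Step 2 — f₀ = ω₀/(2π) = 383.8 Hz.
Step 3 — Parallel Q: Q = R/(ω₀L) = 83.6/(2412·0.0597) = 0.5807.
Step 4 — Bandwidth: Δω = ω₀/Q = 4153 rad/s; BW = Δω/(2π) = 661 Hz.

(a) f₀ = 383.8 Hz  (b) Q = 0.5807  (c) BW = 661 Hz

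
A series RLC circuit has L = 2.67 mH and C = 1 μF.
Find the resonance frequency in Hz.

Step 1 — Resonance condition Im(Z)=0 gives ω₀ = 1/√(LC).
Step 2 — ω₀ = 1/√(0.00267·1e-06) = 1.935e+04 rad/s.
Step 3 — f₀ = ω₀/(2π) = 3080 Hz.

f₀ = 3080 Hz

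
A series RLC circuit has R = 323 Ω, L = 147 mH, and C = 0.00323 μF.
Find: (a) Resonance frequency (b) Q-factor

Step 1 — Resonance condition Im(Z)=0 gives ω₀ = 1/√(LC).
Step 2 — ω₀ = 1/√(0.147·3.23e-09) = 4.589e+04 rad/s.
Step 3 — f₀ = ω₀/(2π) = 7304 Hz.
Step 4 — Series Q: Q = ω₀L/R = 4.589e+04·0.147/323 = 20.89.

(a) f₀ = 7304 Hz  (b) Q = 20.89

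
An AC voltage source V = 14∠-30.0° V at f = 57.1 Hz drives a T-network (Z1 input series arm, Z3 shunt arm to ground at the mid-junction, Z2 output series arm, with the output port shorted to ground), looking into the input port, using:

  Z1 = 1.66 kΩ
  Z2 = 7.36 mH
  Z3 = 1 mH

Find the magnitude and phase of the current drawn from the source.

Step 1 — Angular frequency: ω = 2π·f = 2π·57.1 = 358.8 rad/s.
Step 2 — Component impedances:
  Z1: Z = R = 1660 Ω
  Z2: Z = jωL = j·358.8·0.00736 = 0 + j2.641 Ω
  Z3: Z = jωL = j·358.8·0.001 = 0 + j0.3588 Ω
Step 3 — With the output port shorted to ground, the output series arm Z2 runs from the junction to ground; the shunt arm Z3 also runs from the junction to ground. They appear in parallel: Z3 || Z2 = 0 + j0.3159 Ω.
Step 4 — Series with input arm Z1: Z_in = Z1 + (Z3 || Z2) = 1660 + j0.3159 Ω = 1660∠0.0° Ω.
Step 5 — Source phasor: V = 14∠-30.0° V = 12.12 - j7 V.
Step 6 — Ohm's law: I = V / Z_total = (12.12 - j7) / (1660 + j0.3159) = 0.007303 - j0.004218 A.
Step 7 — Convert to polar: |I| = 0.008434 A, ∠I = -30.0°.

I = 0.008434∠-30.0° A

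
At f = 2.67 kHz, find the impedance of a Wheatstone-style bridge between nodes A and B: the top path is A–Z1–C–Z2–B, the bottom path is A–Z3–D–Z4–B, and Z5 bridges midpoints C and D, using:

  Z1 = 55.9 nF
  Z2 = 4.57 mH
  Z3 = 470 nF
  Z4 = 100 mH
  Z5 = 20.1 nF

Step 1 — Angular frequency: ω = 2π·f = 2π·2670 = 1.678e+04 rad/s.
Step 2 — Component impedances:
  Z1: Z = 1/(jωC) = -j/(ω·C) = 0 - j1066 Ω
  Z2: Z = jωL = j·1.678e+04·0.00457 = 0 + j76.67 Ω
  Z3: Z = 1/(jωC) = -j/(ω·C) = 0 - j126.8 Ω
  Z4: Z = jωL = j·1.678e+04·0.1 = 0 + j1678 Ω
  Z5: Z = 1/(jωC) = -j/(ω·C) = 0 - j2966 Ω
Step 3 — Bridge requires nodal analysis (the Z5 bridge couples midpoints C and D, so the two paths cannot be reduced to a simple series/parallel combination). Setting node B to ground and injecting 1 A at node A, the 3-node admittance system at A, C, D solves to V_A = Z_AB = 0 - j1234 Ω = 1234∠-90.0° Ω.

Z = 0 - j1234 Ω = 1234∠-90.0° Ω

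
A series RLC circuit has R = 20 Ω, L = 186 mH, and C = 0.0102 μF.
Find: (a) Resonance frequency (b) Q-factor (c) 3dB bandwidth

Step 1 — Resonance: ω₀ = 1/√(LC) = 1/√(0.186·1.02e-08) = 2.296e+04 rad/s.
Step 2 — f₀ = ω₀/(2π) = 3654 Hz.
Step 3 — Series Q: Q = ω₀L/R = 2.296e+04·0.186/20 = 213.5.
Step 4 — Bandwidth: Δω = ω₀/Q = 107.5 rad/s; BW = Δω/(2π) = 17.11 Hz.

(a) f₀ = 3654 Hz  (b) Q = 213.5  (c) BW = 17.11 Hz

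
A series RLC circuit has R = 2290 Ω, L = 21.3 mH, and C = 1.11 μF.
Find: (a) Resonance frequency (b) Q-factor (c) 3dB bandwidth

Step 1 — Resonance condition Im(Z)=0 gives ω₀ = 1/√(LC).
Step 2 — ω₀ = 1/√(0.0213·1.11e-06) = 6504 rad/s.
Step 3 — f₀ = ω₀/(2π) = 1035 Hz.
Step 4 — Series Q: Q = ω₀L/R = 6504·0.0213/2290 = 0.06049.
Step 5 — 3dB bandwidth: Δω = ω₀/Q = 1.075e+05 rad/s; BW = Δω/(2π) = 1.711e+04 Hz.

(a) f₀ = 1035 Hz  (b) Q = 0.06049  (c) BW = 1.711e+04 Hz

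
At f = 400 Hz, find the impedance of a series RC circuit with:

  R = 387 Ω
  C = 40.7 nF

Step 1 — Angular frequency: ω = 2π·f = 2π·400 = 2513 rad/s.
Step 2 — Component impedances:
  R: Z = R = 387 Ω
  C: Z = 1/(jωC) = -j/(ω·C) = 0 - j9776 Ω
Step 3 — Series combination: Z_total = R + C = 387 - j9776 Ω = 9784∠-87.7° Ω.

Z = 387 - j9776 Ω = 9784∠-87.7° Ω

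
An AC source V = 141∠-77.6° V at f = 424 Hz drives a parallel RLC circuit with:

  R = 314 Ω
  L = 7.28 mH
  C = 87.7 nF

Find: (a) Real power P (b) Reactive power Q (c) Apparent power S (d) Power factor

Step 1 — Angular frequency: ω = 2π·f = 2π·424 = 2664 rad/s.
Step 2 — Component impedances:
  R: Z = R = 314 Ω
  L: Z = jωL = j·2664·0.00728 = 0 + j19.39 Ω
  C: Z = 1/(jωC) = -j/(ω·C) = 0 - j4280 Ω
Step 3 — Parallel combination: 1/Z_total = 1/R + 1/L + 1/C; Z_total = 1.204 + j19.41 Ω = 19.45∠86.4° Ω.
Step 4 — Source phasor: V = 141∠-77.6° V = 30.28 - j137.7 V.
Step 5 — Current: I = V / Z = -6.972 - j1.993 A = 7.251∠-164.0° A.
Step 6 — Complex power: S = V·I* = 63.32 + j1020 VA.
Step 7 — Real power: P = Re(S) = 63.32 W.
Step 8 — Reactive power: Q = Im(S) = 1020 VAR.
Step 9 — Apparent power: |S| = 1022 VA.
Step 10 — Power factor: PF = P/|S| = 0.06193 (lagging).

(a) P = 63.32 W  (b) Q = 1020 VAR  (c) S = 1022 VA  (d) PF = 0.06193 (lagging)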